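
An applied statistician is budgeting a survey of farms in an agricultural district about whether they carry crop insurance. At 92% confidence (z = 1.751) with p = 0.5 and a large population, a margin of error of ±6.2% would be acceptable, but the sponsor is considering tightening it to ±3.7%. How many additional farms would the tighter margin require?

At ±6.2%: n = 1.751² × 0.2500 / 0.062² ≈ 199.40 → 200.
At ±3.7%: n = 1.751² × 0.2500 / 0.037² ≈ 559.90 → 560.
Additional respondents: 560 − 200 = 360.

360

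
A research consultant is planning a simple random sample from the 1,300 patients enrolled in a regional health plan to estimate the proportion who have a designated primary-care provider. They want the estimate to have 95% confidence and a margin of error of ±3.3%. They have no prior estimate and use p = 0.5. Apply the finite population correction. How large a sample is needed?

For 95% confidence, z = 1.960.
Unadjusted: n₀ = 1.960² × 0.50 × 0.50 / 0.033² ≈ 881.91, so n₀ = 882.
Finite population correction with N = 1,300: n = n₀ / (1 + (n₀−1)/N) = 882 / (1 + 881/1300) = 882 / 1.6777 ≈ 525.72.
Rounding up, n = 526.

526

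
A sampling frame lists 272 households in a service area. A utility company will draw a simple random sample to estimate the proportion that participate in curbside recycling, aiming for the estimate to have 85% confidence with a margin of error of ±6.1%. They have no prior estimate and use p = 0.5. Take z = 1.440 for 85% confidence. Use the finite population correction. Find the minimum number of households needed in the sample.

93

Unadjusted: n₀ = 1.440² × 0.50 × 0.50 / 0.061² ≈ 139.32, so n₀ = 140.
Finite population correction with N = 272: n = n₀ / (1 + (n₀−1)/N) = 140 / (1 + 139/272) = 140 / 1.5110 ≈ 92.65.
Rounding up, n = 93.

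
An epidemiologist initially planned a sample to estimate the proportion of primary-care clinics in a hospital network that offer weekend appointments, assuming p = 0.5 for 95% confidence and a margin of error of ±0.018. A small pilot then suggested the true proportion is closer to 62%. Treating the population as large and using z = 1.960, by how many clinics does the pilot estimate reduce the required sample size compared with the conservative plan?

Conservative (p = 0.5): n = 1.960² × 0.25 / 0.018² ≈ 2964.20 → 2965.
Using p = 0.62: p(1−p) = 0.2356, so n = 1.960² × 0.2356 / 0.018² ≈ 2793.46 → 2794.
Reduction: 2965 − 2794 = 171.

171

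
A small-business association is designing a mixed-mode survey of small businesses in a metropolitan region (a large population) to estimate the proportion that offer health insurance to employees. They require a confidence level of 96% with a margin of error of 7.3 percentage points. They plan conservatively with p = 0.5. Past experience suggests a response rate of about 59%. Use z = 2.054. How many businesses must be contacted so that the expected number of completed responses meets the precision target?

Completed interviews needed: n₀ = 2.054² × 0.2500 / 0.073² ≈ 197.92 → 198.
At a 59% response rate, contacts needed = 198 / 0.59 ≈ 335.59 → 336.

336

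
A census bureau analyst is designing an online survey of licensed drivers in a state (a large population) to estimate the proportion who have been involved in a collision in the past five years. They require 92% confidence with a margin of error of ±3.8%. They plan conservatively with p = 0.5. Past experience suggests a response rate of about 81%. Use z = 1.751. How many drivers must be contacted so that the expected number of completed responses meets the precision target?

656

Completed interviews needed: n₀ = 1.751² × 0.2500 / 0.038² ≈ 530.82 → 531.
At an 81% response rate, contacts needed = 531 / 0.81 ≈ 655.56 → 656.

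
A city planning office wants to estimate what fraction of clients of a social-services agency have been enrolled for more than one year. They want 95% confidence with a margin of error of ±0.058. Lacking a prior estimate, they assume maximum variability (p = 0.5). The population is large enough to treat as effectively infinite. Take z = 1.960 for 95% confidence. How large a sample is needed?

With p = 0.5, p(1−p) = 0.25.
n = z²·p(1−p)/E² = 1.960² × 0.2500 / 0.058² = 3.8416 × 0.2500 / 0.003364 ≈ 285.49.
Rounding up gives n = 286.

286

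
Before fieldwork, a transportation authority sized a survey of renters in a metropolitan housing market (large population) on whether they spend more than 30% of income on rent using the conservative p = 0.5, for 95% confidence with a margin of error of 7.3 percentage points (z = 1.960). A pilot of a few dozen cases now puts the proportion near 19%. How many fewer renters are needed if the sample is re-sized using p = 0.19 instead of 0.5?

Conservative (p = 0.5): n = 1.960² × 0.25 / 0.073² ≈ 180.22 → 181.
Using p = 0.19: p(1−p) = 0.1539, so n = 1.960² × 0.1539 / 0.073² ≈ 110.94 → 111.
Reduction: 181 − 111 = 70.

70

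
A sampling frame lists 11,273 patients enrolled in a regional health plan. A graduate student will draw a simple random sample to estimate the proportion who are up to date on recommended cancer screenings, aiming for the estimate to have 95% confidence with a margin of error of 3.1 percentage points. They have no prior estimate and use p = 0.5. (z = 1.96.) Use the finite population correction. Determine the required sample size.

919

Unadjusted: n₀ = 1.96² × 0.50 × 0.50 / 0.031² ≈ 999.38, so n₀ = 1000.
Finite population correction with N = 11,273: n = n₀ / (1 + (n₀−1)/N) = 1000 / (1 + 999/11273) = 1000 / 1.0886 ≈ 918.60.
Rounding up, n = 919.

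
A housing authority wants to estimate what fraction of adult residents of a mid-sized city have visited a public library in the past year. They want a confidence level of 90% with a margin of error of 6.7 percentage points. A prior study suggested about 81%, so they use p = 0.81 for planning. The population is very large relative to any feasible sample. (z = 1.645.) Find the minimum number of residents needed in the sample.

With p = 0.81, p(1−p) = 0.1539.
n = z²·p(1−p)/E² = 1.645² × 0.1539 / 0.067² = 2.7060 × 0.1539 / 0.004489 ≈ 92.77.
Rounding up gives n = 93.

93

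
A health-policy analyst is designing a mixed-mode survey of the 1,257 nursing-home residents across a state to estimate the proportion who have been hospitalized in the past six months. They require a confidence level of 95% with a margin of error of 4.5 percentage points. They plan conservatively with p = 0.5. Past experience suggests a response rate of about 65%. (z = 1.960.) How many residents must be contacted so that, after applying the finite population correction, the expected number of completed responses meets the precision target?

Completed interviews needed (unadjusted): n₀ = 1.960² × 0.2500 / 0.045² ≈ 474.27 → 475.
FPC for N = 1,257: n = 475 / (1 + 474/1257) = 475 / 1.3771 ≈ 344.93 → 345.
At a 65% response rate, contacts needed = 345 / 0.65 ≈ 530.77 → 531.

531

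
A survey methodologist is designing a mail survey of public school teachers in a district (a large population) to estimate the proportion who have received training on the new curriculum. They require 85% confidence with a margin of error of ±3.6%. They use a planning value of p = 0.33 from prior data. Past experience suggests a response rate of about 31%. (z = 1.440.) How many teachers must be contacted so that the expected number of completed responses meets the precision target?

1142

Completed interviews needed: n₀ = 1.440² × 0.2211 / 0.036² ≈ 353.76 → 354.
At a 31% response rate, contacts needed = 354 / 0.31 ≈ 1141.94 → 1142.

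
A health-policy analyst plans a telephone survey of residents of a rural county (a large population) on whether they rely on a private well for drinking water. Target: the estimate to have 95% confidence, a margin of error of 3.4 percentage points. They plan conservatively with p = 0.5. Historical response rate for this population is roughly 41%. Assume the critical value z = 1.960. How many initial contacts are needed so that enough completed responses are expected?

Completed interviews needed: n₀ = 1.960² × 0.2500 / 0.034² ≈ 830.80 → 831.
At a 41% response rate, contacts needed = 831 / 0.41 ≈ 2026.83 → 2027.

2027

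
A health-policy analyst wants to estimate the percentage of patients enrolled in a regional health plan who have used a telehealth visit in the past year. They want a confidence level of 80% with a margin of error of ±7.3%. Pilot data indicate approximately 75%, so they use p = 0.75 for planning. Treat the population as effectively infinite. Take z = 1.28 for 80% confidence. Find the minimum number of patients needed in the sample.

With p = 0.75, p(1−p) = 0.1875.
n = z²·p(1−p)/E² = 1.28² × 0.1875 / 0.073² = 1.6384 × 0.1875 / 0.005329 ≈ 57.65.
Rounding up gives n = 58.

58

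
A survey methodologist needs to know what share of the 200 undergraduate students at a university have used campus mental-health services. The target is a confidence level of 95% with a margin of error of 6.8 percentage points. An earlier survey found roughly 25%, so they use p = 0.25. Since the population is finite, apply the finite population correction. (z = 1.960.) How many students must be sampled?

88

Unadjusted: n₀ = 1.960² × 0.25 × 0.75 / 0.068² ≈ 155.77, so n₀ = 156.
Finite population correction with N = 200: n = n₀ / (1 + (n₀−1)/N) = 156 / (1 + 155/200) = 156 / 1.7750 ≈ 87.89.
Rounding up, n = 88.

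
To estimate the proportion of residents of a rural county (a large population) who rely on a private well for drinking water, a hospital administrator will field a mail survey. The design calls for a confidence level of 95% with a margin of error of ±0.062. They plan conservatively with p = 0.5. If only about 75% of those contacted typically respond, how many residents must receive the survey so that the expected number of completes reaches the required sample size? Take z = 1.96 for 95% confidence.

334

Completed interviews needed: n₀ = 1.96² × 0.2500 / 0.062² ≈ 249.84 → 250.
At a 75% response rate, contacts needed = 250 / 0.75 ≈ 333.33 → 334.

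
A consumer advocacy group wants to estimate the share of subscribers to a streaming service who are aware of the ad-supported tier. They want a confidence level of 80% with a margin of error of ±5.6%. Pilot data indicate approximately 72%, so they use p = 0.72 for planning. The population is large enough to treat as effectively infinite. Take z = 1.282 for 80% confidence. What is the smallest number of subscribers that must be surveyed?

106

With p = 0.72, p(1−p) = 0.2016.
n = z²·p(1−p)/E² = 1.282² × 0.2016 / 0.056² = 1.6435 × 0.2016 / 0.003136 ≈ 105.66.
Rounding up gives n = 106.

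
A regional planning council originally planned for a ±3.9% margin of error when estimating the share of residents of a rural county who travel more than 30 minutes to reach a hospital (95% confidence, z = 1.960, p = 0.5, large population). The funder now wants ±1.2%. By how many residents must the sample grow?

6038

At ±3.9%: n = 1.960² × 0.2500 / 0.039² ≈ 631.43 → 632.
At ±1.2%: n = 1.960² × 0.2500 / 0.012² ≈ 6669.44 → 6670.
Additional respondents: 6670 − 632 = 6038.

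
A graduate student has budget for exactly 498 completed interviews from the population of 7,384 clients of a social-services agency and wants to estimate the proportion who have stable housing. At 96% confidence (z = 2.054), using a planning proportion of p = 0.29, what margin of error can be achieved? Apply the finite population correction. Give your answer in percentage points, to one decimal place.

Finite-population factor: (N−n)/(N−1) = (7384−498)/(7384−1) = 0.9327.
SE(p̂) = √[p(1−p)/n · (N−n)/(N−1)] = √[0.2059/498 × 0.9327] = 0.01964.
E = z × SE = 2.054 × 0.01964 = 0.04033 ≈ 4.0 percentage points.

4.0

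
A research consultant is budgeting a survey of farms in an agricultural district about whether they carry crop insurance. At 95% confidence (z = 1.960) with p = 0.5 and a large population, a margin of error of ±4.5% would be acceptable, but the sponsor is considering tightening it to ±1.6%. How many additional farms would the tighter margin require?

At ±4.5%: n = 1.960² × 0.2500 / 0.045² ≈ 474.27 → 475.
At ±1.6%: n = 1.960² × 0.2500 / 0.016² ≈ 3751.56 → 3752.
Additional respondents: 3752 − 475 = 3277.

3277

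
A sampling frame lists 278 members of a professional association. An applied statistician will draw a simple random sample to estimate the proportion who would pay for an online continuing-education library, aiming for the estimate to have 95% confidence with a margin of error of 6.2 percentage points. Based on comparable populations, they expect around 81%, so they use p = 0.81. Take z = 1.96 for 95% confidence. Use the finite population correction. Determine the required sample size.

Unadjusted: n₀ = 1.96² × 0.81 × 0.19 / 0.062² ≈ 153.80, so n₀ = 154.
Finite population correction with N = 278: n = n₀ / (1 + (n₀−1)/N) = 154 / (1 + 153/278) = 154 / 1.5504 ≈ 99.33.
Rounding up, n = 100.

100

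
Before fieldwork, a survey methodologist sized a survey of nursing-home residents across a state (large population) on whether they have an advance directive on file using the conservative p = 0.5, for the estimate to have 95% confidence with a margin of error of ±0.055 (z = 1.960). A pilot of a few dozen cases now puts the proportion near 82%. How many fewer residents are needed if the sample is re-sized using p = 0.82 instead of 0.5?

130

Conservative (p = 0.5): n = 1.960² × 0.25 / 0.055² ≈ 317.49 → 318.
Using p = 0.82: p(1−p) = 0.1476, so n = 1.960² × 0.1476 / 0.055² ≈ 187.44 → 188.
Reduction: 318 − 188 = 130.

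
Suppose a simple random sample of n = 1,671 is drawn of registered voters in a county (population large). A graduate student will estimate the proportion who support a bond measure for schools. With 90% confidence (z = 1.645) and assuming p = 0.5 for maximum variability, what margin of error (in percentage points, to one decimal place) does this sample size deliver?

SE(p̂) = √[p(1−p)/n] = √[0.2500/1671] = 0.01223.
E = z × SE = 1.645 × 0.01223 = 0.02012, or 2.0 percentage points.

2.0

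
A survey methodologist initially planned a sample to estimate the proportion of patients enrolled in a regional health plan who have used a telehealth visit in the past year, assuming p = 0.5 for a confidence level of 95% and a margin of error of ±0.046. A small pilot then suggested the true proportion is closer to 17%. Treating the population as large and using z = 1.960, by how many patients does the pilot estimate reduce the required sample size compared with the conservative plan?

Conservative (p = 0.5): n = 1.960² × 0.25 / 0.046² ≈ 453.88 → 454.
Using p = 0.17: p(1−p) = 0.1411, so n = 1.960² × 0.1411 / 0.046² ≈ 256.17 → 257.
Reduction: 454 − 257 = 197.

197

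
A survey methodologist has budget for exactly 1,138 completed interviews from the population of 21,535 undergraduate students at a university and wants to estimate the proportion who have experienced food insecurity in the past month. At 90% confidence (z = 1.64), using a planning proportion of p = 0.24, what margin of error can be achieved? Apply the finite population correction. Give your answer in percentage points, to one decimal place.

Finite-population factor: (N−n)/(N−1) = (21535−1138)/(21535−1) = 0.9472.
SE(p̂) = √[p(1−p)/n · (N−n)/(N−1)] = √[0.1824/1138 × 0.9472] = 0.01232.
E = z × SE = 1.64 × 0.01232 = 0.02021 ≈ 2.0 percentage points.

2.0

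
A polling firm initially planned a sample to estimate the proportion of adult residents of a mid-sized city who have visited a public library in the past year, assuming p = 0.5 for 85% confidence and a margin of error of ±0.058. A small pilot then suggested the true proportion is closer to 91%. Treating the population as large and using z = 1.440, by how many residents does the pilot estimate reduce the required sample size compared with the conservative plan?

104

Conservative (p = 0.5): n = 1.440² × 0.25 / 0.058² ≈ 154.10 → 155.
Using p = 0.91: p(1−p) = 0.0819, so n = 1.440² × 0.0819 / 0.058² ≈ 50.48 → 51.
Reduction: 155 − 51 = 104.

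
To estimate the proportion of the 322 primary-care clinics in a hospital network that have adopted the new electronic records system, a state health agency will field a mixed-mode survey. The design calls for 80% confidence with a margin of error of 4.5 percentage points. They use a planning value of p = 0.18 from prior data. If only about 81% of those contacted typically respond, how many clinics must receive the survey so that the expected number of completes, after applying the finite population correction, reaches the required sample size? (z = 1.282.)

109

Completed interviews needed (unadjusted): n₀ = 1.282² × 0.1476 / 0.045² ≈ 119.79 → 120.
FPC for N = 322: n = 120 / (1 + 119/322) = 120 / 1.3696 ≈ 87.62 → 88.
At an 81% response rate, contacts needed = 88 / 0.81 ≈ 108.64 → 109.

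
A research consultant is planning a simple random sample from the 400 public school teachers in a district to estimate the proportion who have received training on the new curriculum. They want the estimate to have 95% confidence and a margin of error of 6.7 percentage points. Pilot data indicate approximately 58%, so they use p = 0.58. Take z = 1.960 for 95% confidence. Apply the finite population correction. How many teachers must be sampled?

Unadjusted: n₀ = 1.960² × 0.58 × 0.42 / 0.067² ≈ 208.47, so n₀ = 209.
Finite population correction with N = 400: n = n₀ / (1 + (n₀−1)/N) = 209 / (1 + 208/400) = 209 / 1.5200 ≈ 137.50.
Rounding up, n = 138.

138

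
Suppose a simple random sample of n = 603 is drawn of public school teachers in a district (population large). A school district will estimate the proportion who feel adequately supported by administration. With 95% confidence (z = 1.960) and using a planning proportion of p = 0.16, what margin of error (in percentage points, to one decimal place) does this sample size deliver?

2.9

SE(p̂) = √[p(1−p)/n] = √[0.1344/603] = 0.01493.
E = z × SE = 1.960 × 0.01493 = 0.02926, or 2.9 percentage points.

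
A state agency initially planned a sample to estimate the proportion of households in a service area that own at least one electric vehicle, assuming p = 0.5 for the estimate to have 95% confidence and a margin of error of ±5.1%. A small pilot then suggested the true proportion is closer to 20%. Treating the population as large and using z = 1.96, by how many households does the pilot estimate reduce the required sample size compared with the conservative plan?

Conservative (p = 0.5): n = 1.96² × 0.25 / 0.051² ≈ 369.24 → 370.
Using p = 0.20: p(1−p) = 0.1600, so n = 1.96² × 0.1600 / 0.051² ≈ 236.32 → 237.
Reduction: 370 − 237 = 133.

133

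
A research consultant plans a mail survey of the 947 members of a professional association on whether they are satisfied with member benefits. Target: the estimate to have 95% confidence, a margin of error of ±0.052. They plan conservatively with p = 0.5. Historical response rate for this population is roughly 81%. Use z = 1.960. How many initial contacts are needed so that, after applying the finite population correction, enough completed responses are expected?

Completed interviews needed (unadjusted): n₀ = 1.960² × 0.2500 / 0.052² ≈ 355.18 → 356.
FPC for N = 947: n = 356 / (1 + 355/947) = 356 / 1.3749 ≈ 258.93 → 259.
At an 81% response rate, contacts needed = 259 / 0.81 ≈ 319.75 → 320.

320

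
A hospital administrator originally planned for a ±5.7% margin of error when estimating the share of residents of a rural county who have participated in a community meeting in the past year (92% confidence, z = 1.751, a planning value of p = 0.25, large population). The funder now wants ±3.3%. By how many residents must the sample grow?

At ±5.7%: n = 1.751² × 0.1875 / 0.057² ≈ 176.94 → 177.
At ±3.3%: n = 1.751² × 0.1875 / 0.033² ≈ 527.89 → 528.
Additional respondents: 528 − 177 = 351.

351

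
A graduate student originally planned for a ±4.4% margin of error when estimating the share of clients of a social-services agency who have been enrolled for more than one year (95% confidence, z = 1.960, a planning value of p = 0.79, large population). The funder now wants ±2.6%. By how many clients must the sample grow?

At ±4.4%: n = 1.960² × 0.1659 / 0.044² ≈ 329.19 → 330.
At ±2.6%: n = 1.960² × 0.1659 / 0.026² ≈ 942.78 → 943.
Additional respondents: 943 − 330 = 613.

613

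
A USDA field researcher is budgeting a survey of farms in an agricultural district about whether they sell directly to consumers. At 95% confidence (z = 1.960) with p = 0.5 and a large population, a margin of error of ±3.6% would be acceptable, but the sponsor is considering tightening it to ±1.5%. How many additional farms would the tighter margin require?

3527

At ±3.6%: n = 1.960² × 0.2500 / 0.036² ≈ 741.05 → 742.
At ±1.5%: n = 1.960² × 0.2500 / 0.015² ≈ 4268.44 → 4269.
Additional respondents: 4269 − 742 = 3527.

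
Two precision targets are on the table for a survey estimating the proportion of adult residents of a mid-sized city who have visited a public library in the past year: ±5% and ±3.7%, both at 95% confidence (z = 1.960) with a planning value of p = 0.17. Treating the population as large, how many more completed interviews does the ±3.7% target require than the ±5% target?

179

At ±5%: n = 1.960² × 0.1411 / 0.050² ≈ 216.82 → 217.
At ±3.7%: n = 1.960² × 0.1411 / 0.037² ≈ 395.95 → 396.
Additional respondents: 396 − 217 = 179.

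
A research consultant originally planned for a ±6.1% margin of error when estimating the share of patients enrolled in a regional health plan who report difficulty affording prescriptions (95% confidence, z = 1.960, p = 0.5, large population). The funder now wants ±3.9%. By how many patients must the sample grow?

At ±6.1%: n = 1.960² × 0.2500 / 0.061² ≈ 258.10 → 259.
At ±3.9%: n = 1.960² × 0.2500 / 0.039² ≈ 631.43 → 632.
Additional respondents: 632 − 259 = 373.

373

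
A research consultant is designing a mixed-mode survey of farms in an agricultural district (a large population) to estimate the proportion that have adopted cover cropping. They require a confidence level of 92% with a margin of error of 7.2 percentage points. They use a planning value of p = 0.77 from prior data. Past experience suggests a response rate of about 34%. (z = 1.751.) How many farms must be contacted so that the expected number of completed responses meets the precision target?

Completed interviews needed: n₀ = 1.751² × 0.1771 / 0.072² ≈ 104.74 → 105.
At a 34% response rate, contacts needed = 105 / 0.34 ≈ 308.82 → 309.

309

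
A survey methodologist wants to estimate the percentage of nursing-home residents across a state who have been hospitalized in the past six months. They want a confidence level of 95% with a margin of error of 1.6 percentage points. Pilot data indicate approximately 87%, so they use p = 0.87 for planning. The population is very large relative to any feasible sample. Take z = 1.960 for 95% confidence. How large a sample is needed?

1698

With p = 0.87, p(1−p) = 0.1131.
n = z²·p(1−p)/E² = 1.960² × 0.1131 / 0.016² = 3.8416 × 0.1131 / 0.000256 ≈ 1697.21.
Rounding up gives n = 1698.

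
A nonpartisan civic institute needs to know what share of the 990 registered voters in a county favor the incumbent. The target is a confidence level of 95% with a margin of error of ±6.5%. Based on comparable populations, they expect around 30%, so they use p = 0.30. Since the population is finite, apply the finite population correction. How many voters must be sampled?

For 95% confidence, z = 1.96.
Unadjusted: n₀ = 1.96² × 0.30 × 0.70 / 0.065² ≈ 190.94, so n₀ = 191.
Finite population correction with N = 990: n = n₀ / (1 + (n₀−1)/N) = 191 / (1 + 190/990) = 191 / 1.1919 ≈ 160.25.
Rounding up, n = 161.

161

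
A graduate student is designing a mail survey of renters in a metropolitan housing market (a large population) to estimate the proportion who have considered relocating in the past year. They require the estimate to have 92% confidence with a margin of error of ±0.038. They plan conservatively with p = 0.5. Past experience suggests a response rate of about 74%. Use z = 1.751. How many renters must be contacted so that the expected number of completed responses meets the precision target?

Completed interviews needed: n₀ = 1.751² × 0.2500 / 0.038² ≈ 530.82 → 531.
At a 74% response rate, contacts needed = 531 / 0.74 ≈ 717.57 → 718.

718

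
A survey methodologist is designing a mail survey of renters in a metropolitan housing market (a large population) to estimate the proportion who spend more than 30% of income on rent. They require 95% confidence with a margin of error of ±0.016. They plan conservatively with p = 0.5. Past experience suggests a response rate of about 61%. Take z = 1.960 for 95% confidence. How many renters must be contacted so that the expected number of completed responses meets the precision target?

Completed interviews needed: n₀ = 1.960² × 0.2500 / 0.016² ≈ 3751.56 → 3752.
At a 61% response rate, contacts needed = 3752 / 0.61 ≈ 6150.82 → 6151.

6151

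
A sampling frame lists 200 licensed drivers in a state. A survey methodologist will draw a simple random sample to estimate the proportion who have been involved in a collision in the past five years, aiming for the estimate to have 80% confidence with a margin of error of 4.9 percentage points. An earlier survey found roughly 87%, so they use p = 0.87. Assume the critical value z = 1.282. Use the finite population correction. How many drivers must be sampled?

Unadjusted: n₀ = 1.282² × 0.87 × 0.13 / 0.049² ≈ 77.42, so n₀ = 78.
Finite population correction with N = 200: n = n₀ / (1 + (n₀−1)/N) = 78 / (1 + 77/200) = 78 / 1.3850 ≈ 56.32.
Rounding up, n = 57.

57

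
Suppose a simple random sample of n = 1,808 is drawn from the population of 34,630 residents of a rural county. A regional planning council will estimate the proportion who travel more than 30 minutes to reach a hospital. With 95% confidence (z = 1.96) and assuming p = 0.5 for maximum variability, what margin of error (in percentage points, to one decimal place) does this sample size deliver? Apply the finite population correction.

Finite-population factor: (N−n)/(N−1) = (34630−1808)/(34630−1) = 0.9478.
SE(p̂) = √[p(1−p)/n · (N−n)/(N−1)] = √[0.2500/1808 × 0.9478] = 0.01145.
E = z × SE = 1.96 × 0.01145 = 0.02244 ≈ 2.2 percentage points.

2.2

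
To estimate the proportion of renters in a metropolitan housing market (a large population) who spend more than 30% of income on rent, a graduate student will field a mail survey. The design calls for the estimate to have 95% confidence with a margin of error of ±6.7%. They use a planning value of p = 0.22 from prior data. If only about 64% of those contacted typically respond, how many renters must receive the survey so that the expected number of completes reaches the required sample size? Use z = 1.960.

Completed interviews needed: n₀ = 1.960² × 0.1716 / 0.067² ≈ 146.85 → 147.
At a 64% response rate, contacts needed = 147 / 0.64 ≈ 229.69 → 230.

230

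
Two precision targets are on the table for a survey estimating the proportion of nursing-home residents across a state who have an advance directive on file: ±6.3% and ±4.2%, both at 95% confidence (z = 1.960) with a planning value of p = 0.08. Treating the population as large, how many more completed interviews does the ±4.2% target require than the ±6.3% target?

89

At ±6.3%: n = 1.960² × 0.0736 / 0.063² ≈ 71.24 → 72.
At ±4.2%: n = 1.960² × 0.0736 / 0.042² ≈ 160.28 → 161.
Additional respondents: 161 − 72 = 89.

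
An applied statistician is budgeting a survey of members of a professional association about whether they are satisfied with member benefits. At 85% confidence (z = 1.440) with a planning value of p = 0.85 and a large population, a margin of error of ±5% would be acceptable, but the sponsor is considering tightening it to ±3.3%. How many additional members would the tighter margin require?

At ±5%: n = 1.440² × 0.1275 / 0.050² ≈ 105.75 → 106.
At ±3.3%: n = 1.440² × 0.1275 / 0.033² ≈ 242.78 → 243.
Additional respondents: 243 − 106 = 137.

137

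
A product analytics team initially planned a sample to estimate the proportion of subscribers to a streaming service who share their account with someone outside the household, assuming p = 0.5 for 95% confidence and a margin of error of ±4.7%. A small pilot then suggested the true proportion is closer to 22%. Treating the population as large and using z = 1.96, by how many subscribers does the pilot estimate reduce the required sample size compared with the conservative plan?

136

Conservative (p = 0.5): n = 1.96² × 0.25 / 0.047² ≈ 434.77 → 435.
Using p = 0.22: p(1−p) = 0.1716, so n = 1.96² × 0.1716 / 0.047² ≈ 298.42 → 299.
Reduction: 435 − 299 = 136.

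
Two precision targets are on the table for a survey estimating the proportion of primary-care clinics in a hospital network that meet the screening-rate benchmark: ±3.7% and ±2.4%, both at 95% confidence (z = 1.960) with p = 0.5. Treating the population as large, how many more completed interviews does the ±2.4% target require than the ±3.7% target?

At ±3.7%: n = 1.960² × 0.2500 / 0.037² ≈ 701.53 → 702.
At ±2.4%: n = 1.960² × 0.2500 / 0.024² ≈ 1667.36 → 1668.
Additional respondents: 1668 − 702 = 966.

966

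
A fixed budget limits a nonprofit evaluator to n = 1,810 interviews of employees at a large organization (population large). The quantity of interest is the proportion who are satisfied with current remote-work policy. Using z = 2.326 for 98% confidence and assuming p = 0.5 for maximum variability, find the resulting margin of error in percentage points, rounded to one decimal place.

SE(p̂) = √[p(1−p)/n] = √[0.2500/1810] = 0.01175.
E = z × SE = 2.326 × 0.01175 = 0.02734, or 2.7 percentage points.

2.7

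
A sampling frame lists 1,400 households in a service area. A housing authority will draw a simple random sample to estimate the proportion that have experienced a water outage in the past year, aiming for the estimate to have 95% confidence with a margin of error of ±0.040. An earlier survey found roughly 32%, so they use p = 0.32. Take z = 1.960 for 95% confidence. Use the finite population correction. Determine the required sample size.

381

Unadjusted: n₀ = 1.960² × 0.32 × 0.68 / 0.040² ≈ 522.46, so n₀ = 523.
Finite population correction with N = 1,400: n = n₀ / (1 + (n₀−1)/N) = 523 / (1 + 522/1400) = 523 / 1.3729 ≈ 380.96.
Rounding up, n = 381.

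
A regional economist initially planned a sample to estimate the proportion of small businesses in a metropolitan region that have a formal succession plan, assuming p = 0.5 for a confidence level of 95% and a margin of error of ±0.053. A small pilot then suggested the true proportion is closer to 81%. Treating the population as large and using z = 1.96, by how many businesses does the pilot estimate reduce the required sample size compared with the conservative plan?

Conservative (p = 0.5): n = 1.96² × 0.25 / 0.053² ≈ 341.90 → 342.
Using p = 0.81: p(1−p) = 0.1539, so n = 1.96² × 0.1539 / 0.053² ≈ 210.47 → 211.
Reduction: 342 − 211 = 131.

131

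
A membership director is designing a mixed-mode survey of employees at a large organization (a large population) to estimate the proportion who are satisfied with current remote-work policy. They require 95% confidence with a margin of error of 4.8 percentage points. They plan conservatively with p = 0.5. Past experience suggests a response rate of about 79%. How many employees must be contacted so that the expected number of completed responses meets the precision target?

For 95% confidence, z = 1.96.
Completed interviews needed: n₀ = 1.96² × 0.2500 / 0.048² ≈ 416.84 → 417.
At a 79% response rate, contacts needed = 417 / 0.79 ≈ 527.85 → 528.

528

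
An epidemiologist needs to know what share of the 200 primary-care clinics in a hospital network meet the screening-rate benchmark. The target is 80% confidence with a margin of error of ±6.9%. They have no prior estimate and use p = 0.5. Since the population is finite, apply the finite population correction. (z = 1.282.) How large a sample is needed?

Unadjusted: n₀ = 1.282² × 0.50 × 0.50 / 0.069² ≈ 86.30, so n₀ = 87.
Finite population correction with N = 200: n = n₀ / (1 + (n₀−1)/N) = 87 / (1 + 86/200) = 87 / 1.4300 ≈ 60.84.
Rounding up, n = 61.

61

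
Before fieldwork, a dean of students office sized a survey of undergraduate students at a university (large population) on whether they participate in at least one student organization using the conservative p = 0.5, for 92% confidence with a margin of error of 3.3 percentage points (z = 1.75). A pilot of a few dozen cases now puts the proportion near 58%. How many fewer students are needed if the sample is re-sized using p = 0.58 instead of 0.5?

Conservative (p = 0.5): n = 1.75² × 0.25 / 0.033² ≈ 703.05 → 704.
Using p = 0.58: p(1−p) = 0.2436, so n = 1.75² × 0.2436 / 0.033² ≈ 685.06 → 686.
Reduction: 704 − 686 = 18.

18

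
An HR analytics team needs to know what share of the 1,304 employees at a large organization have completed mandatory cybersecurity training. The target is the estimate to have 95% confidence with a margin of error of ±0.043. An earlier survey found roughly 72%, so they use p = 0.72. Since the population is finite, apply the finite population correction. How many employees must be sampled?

For 95% confidence, z = 1.960.
Unadjusted: n₀ = 1.960² × 0.72 × 0.28 / 0.043² ≈ 418.86, so n₀ = 419.
Finite population correction with N = 1,304: n = n₀ / (1 + (n₀−1)/N) = 419 / (1 + 418/1304) = 419 / 1.3206 ≈ 317.29.
Rounding up, n = 318.

318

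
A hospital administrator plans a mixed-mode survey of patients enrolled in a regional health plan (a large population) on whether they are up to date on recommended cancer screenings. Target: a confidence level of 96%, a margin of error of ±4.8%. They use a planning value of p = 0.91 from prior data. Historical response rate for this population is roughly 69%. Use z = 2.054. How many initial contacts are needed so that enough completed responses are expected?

Completed interviews needed: n₀ = 2.054² × 0.0819 / 0.048² ≈ 149.97 → 150.
At a 69% response rate, contacts needed = 150 / 0.69 ≈ 217.39 → 218.

218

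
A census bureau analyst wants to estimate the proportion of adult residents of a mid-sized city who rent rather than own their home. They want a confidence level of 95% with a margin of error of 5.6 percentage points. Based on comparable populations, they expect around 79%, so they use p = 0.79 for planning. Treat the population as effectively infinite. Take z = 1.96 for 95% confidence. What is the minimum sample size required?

With p = 0.79, p(1−p) = 0.1659.
n = z²·p(1−p)/E² = 1.96² × 0.1659 / 0.056² = 3.8416 × 0.1659 / 0.003136 ≈ 203.23.
Rounding up gives n = 204.

204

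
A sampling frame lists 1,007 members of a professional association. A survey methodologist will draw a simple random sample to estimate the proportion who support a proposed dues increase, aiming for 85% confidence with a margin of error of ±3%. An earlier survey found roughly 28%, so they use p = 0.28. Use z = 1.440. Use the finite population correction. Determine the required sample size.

319

Unadjusted: n₀ = 1.440² × 0.28 × 0.72 / 0.030² ≈ 464.49, so n₀ = 465.
Finite population correction with N = 1,007: n = n₀ / (1 + (n₀−1)/N) = 465 / (1 + 464/1007) = 465 / 1.4608 ≈ 318.32.
Rounding up, n = 319.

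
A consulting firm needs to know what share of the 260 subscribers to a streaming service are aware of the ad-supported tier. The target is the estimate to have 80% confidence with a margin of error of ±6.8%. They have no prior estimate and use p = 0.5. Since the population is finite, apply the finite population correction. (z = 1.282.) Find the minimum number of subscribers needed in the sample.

67

Unadjusted: n₀ = 1.282² × 0.50 × 0.50 / 0.068² ≈ 88.86, so n₀ = 89.
Finite population correction with N = 260: n = n₀ / (1 + (n₀−1)/N) = 89 / (1 + 88/260) = 89 / 1.3385 ≈ 66.49.
Rounding up, n = 67.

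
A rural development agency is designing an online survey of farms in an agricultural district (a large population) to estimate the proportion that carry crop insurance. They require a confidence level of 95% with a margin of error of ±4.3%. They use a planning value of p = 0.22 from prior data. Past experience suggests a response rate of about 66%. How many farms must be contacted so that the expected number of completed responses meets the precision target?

541

For 95% confidence, z = 1.960.
Completed interviews needed: n₀ = 1.960² × 0.1716 / 0.043² ≈ 356.53 → 357.
At a 66% response rate, contacts needed = 357 / 0.66 ≈ 540.91 → 541.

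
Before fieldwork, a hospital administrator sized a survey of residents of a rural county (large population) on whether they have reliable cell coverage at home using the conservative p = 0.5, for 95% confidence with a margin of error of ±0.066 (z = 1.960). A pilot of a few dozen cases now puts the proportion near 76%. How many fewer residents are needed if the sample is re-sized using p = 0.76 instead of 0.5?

Conservative (p = 0.5): n = 1.960² × 0.25 / 0.066² ≈ 220.48 → 221.
Using p = 0.76: p(1−p) = 0.1824, so n = 1.960² × 0.1824 / 0.066² ≈ 160.86 → 161.
Reduction: 221 − 161 = 60.

60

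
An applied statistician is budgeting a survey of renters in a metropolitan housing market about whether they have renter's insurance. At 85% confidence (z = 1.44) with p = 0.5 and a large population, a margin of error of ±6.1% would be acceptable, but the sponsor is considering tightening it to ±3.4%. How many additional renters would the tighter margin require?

At ±6.1%: n = 1.44² × 0.2500 / 0.061² ≈ 139.32 → 140.
At ±3.4%: n = 1.44² × 0.2500 / 0.034² ≈ 448.44 → 449.
Additional respondents: 449 − 140 = 309.

309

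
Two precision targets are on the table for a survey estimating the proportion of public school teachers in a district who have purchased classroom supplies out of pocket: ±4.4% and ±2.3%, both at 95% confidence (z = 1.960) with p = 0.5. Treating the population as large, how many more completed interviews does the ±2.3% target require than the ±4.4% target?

At ±4.4%: n = 1.960² × 0.2500 / 0.044² ≈ 496.07 → 497.
At ±2.3%: n = 1.960² × 0.2500 / 0.023² ≈ 1815.50 → 1816.
Additional respondents: 1816 − 497 = 1319.

1319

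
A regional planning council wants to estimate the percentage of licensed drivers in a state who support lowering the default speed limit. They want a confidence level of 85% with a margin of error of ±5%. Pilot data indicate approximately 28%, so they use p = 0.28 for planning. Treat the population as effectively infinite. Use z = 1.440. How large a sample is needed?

168

With p = 0.28, p(1−p) = 0.2016.
n = z²·p(1−p)/E² = 1.440² × 0.2016 / 0.050² = 2.0736 × 0.2016 / 0.002500 ≈ 167.22.
Rounding up gives n = 168.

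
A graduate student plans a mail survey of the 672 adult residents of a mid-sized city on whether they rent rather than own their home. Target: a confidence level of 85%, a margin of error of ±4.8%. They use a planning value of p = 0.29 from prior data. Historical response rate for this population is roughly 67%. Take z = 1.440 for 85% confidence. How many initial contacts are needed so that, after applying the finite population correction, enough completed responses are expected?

218

Completed interviews needed (unadjusted): n₀ = 1.440² × 0.2059 / 0.048² ≈ 185.31 → 186.
FPC for N = 672: n = 186 / (1 + 185/672) = 186 / 1.2753 ≈ 145.85 → 146.
At a 67% response rate, contacts needed = 146 / 0.67 ≈ 217.91 → 218.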